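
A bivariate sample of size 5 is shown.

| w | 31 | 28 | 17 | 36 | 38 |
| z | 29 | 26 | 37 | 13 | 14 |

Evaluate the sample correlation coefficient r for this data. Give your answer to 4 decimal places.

-0.9269

n = 5, Σw = 150, Σz = 119, Σw² = 4774, Σz² = 3251, Σwz = 3256
nΣwz − ΣwΣz = 16280 − 17850 = -1570
nΣw² − (Σw)² = 23870 − 22500 = 1370; nΣz² − (Σz)² = 16255 − 14161 = 2094
r = -1570 / √(1370 × 2094) = -1570 / 1693.7473 ≈ -0.9269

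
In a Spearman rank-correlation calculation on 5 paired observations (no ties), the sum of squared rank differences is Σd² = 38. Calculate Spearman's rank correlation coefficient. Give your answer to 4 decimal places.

-0.9000

ρ = 1 − 6Σd² / [n(n²−1)] = 1 − 6×38 / (5×24)
  = 1 − 228/120 = 1 − 1.90000 ≈ -0.9000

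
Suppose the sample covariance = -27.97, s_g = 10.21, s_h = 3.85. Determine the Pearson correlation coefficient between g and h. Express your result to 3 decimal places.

r = Cov(g,h) / (s_g · s_h) = -27.97 / (10.21 × 3.85)
  = -27.97 / 39.3085 ≈ -0.712

-0.712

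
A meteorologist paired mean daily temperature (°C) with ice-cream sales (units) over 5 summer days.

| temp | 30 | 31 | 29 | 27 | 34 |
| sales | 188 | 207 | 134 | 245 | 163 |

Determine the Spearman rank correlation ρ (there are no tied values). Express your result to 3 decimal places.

-0.300

Rank temp: 3, 4, 2, 1, 5
Rank sales: 3, 4, 1, 5, 2
d = rank(temp) − rank(sales): 0, 0, 1, -4, 3; Σd² = 26
ρ = 1 − 6Σd² / [n(n²−1)] = 1 − 6×26 / (5×24) = 1 − 156/120 ≈ -0.300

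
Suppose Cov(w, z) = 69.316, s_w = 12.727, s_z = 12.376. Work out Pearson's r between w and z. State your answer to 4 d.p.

r = Cov(w,z) / (s_w · s_z) = 69.316 / (12.727 × 12.376)
  = 69.316 / 157.5094 ≈ 0.4401

0.4401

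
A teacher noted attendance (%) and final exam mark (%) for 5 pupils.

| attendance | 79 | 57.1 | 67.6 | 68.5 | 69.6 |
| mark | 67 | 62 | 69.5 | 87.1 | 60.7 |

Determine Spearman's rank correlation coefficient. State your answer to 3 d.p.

Rank attendance: 5, 1, 2, 3, 4
Rank mark: 3, 2, 4, 5, 1
d = rank(attendance) − rank(mark): 2, -1, -2, -2, 3; Σd² = 22
ρ = 1 − 6Σd² / [n(n²−1)] = 1 − 6×22 / (5×24) = 1 − 132/120 ≈ -0.100

-0.100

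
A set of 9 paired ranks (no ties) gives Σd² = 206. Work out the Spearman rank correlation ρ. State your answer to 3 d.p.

ρ = 1 − 6Σd² / [n(n²−1)] = 1 − 6×206 / (9×80)
  = 1 − 1236/720 = 1 − 1.7167 ≈ -0.717

-0.717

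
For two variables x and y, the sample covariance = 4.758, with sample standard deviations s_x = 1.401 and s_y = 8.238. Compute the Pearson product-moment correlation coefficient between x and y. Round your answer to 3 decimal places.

r = Cov(x,y) / (s_x · s_y) = 4.758 / (1.401 × 8.238)
  = 4.758 / 11.5414 ≈ 0.412

0.412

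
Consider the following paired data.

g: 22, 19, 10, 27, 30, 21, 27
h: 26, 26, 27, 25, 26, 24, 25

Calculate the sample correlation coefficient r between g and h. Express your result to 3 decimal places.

-0.490

n = 7, Σg = 156, Σh = 179, Σg² = 3744, Σh² = 4583, Σgh = 3970
nΣgh − ΣgΣh = 27790 − 27924 = -134
nΣg² − (Σg)² = 26208 − 24336 = 1872; nΣh² − (Σh)² = 32081 − 32041 = 40
r = -134 / √(1872 × 40) = -134 / 273.6421 ≈ -0.490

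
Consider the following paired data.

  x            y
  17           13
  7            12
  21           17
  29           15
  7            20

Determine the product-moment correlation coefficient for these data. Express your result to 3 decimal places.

-0.086

n = 5, Σx = 81, Σy = 77, Σx² = 1669, Σy² = 1227, Σxy = 1237
nΣxy − ΣxΣy = 6185 − 6237 = -52
nΣx² − (Σx)² = 8345 − 6561 = 1784; nΣy² − (Σy)² = 6135 − 5929 = 206
r = -52 / √(1784 × 206) = -52 / 606.2211 ≈ -0.086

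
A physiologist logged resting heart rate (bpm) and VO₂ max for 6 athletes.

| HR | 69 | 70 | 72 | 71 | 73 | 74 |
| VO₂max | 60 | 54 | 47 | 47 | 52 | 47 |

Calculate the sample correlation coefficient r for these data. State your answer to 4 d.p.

n = 6, Σx = 429, Σy = 307, Σx² = 30691, Σy² = 15847, Σxy = 21915
nΣxy − ΣxΣy = 131490 − 131703 = -213
nΣx² − (Σx)² = 184146 − 184041 = 105; nΣy² − (Σy)² = 95082 − 94249 = 833
r = -213 / √(105 × 833) = -213 / 295.7448 ≈ -0.7202

-0.7202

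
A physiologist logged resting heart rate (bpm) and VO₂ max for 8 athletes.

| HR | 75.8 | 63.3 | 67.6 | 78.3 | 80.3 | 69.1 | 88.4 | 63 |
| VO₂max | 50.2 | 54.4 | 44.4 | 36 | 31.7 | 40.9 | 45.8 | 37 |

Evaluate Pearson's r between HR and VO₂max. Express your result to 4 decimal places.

-0.2200

n = 8, Σx = 585.8, Σy = 340.4, Σx² = 43459.64, Σy² = 14891.1, Σxy = 24820.34
nΣxy − ΣxΣy = 198562.72 − 199406.32 = -843.6
nΣx² − (Σx)² = 347677.12 − 343161.64 = 4515.48; nΣy² − (Σy)² = 119128.8 − 115872.16 = 3256.64
r = -843.6 / √(4515.48 × 3256.64) = -843.6 / 3834.7481 ≈ -0.2200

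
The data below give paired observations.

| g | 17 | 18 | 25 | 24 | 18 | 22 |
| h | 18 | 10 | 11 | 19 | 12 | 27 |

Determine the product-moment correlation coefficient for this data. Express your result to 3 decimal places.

n = 6, Σg = 124, Σh = 97, Σg² = 2622, Σh² = 1779, Σgh = 2027
nΣgh − ΣgΣh = 12162 − 12028 = 134
nΣg² − (Σg)² = 15732 − 15376 = 356; nΣh² − (Σh)² = 10674 − 9409 = 1265
r = 134 / √(356 × 1265) = 134 / 671.0738 ≈ 0.200

0.200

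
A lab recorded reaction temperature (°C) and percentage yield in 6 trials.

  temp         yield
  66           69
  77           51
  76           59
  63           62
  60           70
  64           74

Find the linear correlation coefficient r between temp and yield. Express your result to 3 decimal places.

-0.811

n = 6, Σx = 406, Σy = 385, Σx² = 27726, Σy² = 25063, Σxy = 25807
nΣxy − ΣxΣy = 154842 − 156310 = -1468
nΣx² − (Σx)² = 166356 − 164836 = 1520; nΣy² − (Σy)² = 150378 − 148225 = 2153
r = -1468 / √(1520 × 2153) = -1468 / 1809.0218 ≈ -0.811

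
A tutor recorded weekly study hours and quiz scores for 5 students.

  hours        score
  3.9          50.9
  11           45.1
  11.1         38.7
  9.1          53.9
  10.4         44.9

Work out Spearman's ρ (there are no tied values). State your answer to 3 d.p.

-0.800

Rank hours: 1, 4, 5, 2, 3
Rank score: 4, 3, 1, 5, 2
d = rank(hours) − rank(score): -3, 1, 4, -3, 1; Σd² = 36
ρ = 1 − 6Σd² / [n(n²−1)] = 1 − 6×36 / (5×24) = 1 − 216/120 ≈ -0.800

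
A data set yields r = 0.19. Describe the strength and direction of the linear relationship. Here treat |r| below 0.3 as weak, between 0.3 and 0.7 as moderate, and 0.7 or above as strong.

weak positive

r = 0.19 > 0 so the relationship is positive.
|r| = 0.19, which falls in the weak range.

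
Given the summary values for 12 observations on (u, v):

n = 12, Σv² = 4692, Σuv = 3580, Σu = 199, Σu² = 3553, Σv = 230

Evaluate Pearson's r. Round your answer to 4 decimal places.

r = (nΣuv − ΣuΣv) / √[(nΣu² − (Σu)²)(nΣv² − (Σv)²)]
Numerator: 12×3580 − 199×230 = -2810
Denominator: √[(42636 − 39601)(56304 − 52900)] = √[3035 × 3404] = 3214.2091
r = -2810 / 3214.2091 ≈ -0.8742

-0.8742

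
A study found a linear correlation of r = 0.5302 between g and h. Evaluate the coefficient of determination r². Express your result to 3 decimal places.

r² = (0.5302)² = 0.281

0.281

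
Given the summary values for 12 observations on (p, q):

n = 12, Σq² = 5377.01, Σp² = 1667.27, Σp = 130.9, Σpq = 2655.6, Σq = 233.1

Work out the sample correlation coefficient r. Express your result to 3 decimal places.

r = (nΣpq − ΣpΣq) / √[(nΣp² − (Σp)²)(nΣq² − (Σq)²)]
Numerator: 12×2655.6 − 130.9×233.1 = 1354.41
Denominator: √[(20007.24 − 17134.81)(64524.12 − 54335.61)] = √[2872.43 × 10188.51] = 5409.7857
r = 1354.41 / 5409.7857 ≈ 0.250

0.250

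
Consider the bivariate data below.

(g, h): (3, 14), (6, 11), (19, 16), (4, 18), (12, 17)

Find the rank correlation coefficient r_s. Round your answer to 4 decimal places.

Rank g: 1, 3, 5, 2, 4
Rank h: 2, 1, 3, 5, 4
d = rank(g) − rank(h): -1, 2, 2, -3, 0; Σd² = 18
ρ = 1 − 6Σd² / [n(n²−1)] = 1 − 6×18 / (5×24) = 1 − 108/120 ≈ 0.1000

0.1000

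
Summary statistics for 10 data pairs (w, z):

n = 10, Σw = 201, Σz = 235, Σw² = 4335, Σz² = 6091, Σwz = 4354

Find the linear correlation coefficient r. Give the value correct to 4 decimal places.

-0.9024

r = (nΣwz − ΣwΣz) / √[(nΣw² − (Σw)²)(nΣz² − (Σz)²)]
Numerator: 10×4354 − 201×235 = -3695
Denominator: √[(43350 − 40401)(60910 − 55225)] = √[2949 × 5685] = 4094.5165
r = -3695 / 4094.5165 ≈ -0.9024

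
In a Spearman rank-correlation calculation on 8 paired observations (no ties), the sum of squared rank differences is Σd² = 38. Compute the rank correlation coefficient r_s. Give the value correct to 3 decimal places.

0.548

ρ = 1 − 6Σd² / [n(n²−1)] = 1 − 6×38 / (8×63)
  = 1 − 228/504 = 1 − 0.4524 ≈ 0.548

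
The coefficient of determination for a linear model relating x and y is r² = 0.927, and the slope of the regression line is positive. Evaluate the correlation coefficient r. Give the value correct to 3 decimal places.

|r| = √0.927 = 0.963
The association is positive, so r = 0.963.

0.963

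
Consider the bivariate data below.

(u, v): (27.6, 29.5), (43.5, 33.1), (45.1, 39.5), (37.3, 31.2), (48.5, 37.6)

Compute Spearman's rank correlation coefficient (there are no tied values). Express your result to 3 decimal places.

Rank u: 1, 3, 4, 2, 5
Rank v: 1, 3, 5, 2, 4
d = rank(u) − rank(v): 0, 0, -1, 0, 1; Σd² = 2
ρ = 1 − 6Σd² / [n(n²−1)] = 1 − 6×2 / (5×24) = 1 − 12/120 ≈ 0.900

0.900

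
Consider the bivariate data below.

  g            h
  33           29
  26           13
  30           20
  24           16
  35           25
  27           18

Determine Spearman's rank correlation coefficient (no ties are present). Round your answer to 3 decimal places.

0.886

Rank g: 5, 2, 4, 1, 6, 3
Rank h: 6, 1, 4, 2, 5, 3
d = rank(g) − rank(h): -1, 1, 0, -1, 1, 0; Σd² = 4
ρ = 1 − 6Σd² / [n(n²−1)] = 1 − 6×4 / (6×35) = 1 − 24/210 ≈ 0.886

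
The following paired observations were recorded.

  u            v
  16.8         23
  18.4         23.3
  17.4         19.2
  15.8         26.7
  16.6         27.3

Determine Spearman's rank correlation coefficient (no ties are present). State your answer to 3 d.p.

-0.600

Rank u: 3, 5, 4, 1, 2
Rank v: 2, 3, 1, 4, 5
d = rank(u) − rank(v): 1, 2, 3, -3, -3; Σd² = 32
ρ = 1 − 6Σd² / [n(n²−1)] = 1 − 6×32 / (5×24) = 1 − 192/120 ≈ -0.600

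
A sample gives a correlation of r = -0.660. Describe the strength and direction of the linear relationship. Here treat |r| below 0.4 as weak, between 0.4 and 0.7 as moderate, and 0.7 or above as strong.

moderate negative

r = -0.660 < 0 so the relationship is negative.
|r| = 0.660, which falls in the moderate range.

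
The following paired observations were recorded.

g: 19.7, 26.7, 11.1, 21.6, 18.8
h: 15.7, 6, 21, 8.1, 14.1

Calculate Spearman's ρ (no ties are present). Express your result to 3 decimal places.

Rank g: 3, 5, 1, 4, 2
Rank h: 4, 1, 5, 2, 3
d = rank(g) − rank(h): -1, 4, -4, 2, -1; Σd² = 38
ρ = 1 − 6Σd² / [n(n²−1)] = 1 − 6×38 / (5×24) = 1 − 228/120 ≈ -0.900

-0.900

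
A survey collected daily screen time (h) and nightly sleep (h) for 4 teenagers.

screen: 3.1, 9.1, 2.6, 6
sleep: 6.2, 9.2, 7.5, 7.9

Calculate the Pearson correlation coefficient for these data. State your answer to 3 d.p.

n = 4, Σx = 20.8, Σy = 30.8, Σx² = 135.18, Σy² = 241.74, Σxy = 169.84
nΣxy − ΣxΣy = 679.36 − 640.64 = 38.72
nΣx² − (Σx)² = 540.72 − 432.64 = 108.08; nΣy² − (Σy)² = 966.96 − 948.64 = 18.32
r = 38.72 / √(108.08 × 18.32) = 38.72 / 44.4975 ≈ 0.870

0.870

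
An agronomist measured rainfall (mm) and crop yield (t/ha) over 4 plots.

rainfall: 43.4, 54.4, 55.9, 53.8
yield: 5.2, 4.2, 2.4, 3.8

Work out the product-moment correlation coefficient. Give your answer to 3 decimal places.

n = 4, Σx = 207.5, Σy = 15.6, Σx² = 10862.17, Σy² = 64.88, Σxy = 792.76
nΣxy − ΣxΣy = 3171.04 − 3237 = -65.96
nΣx² − (Σx)² = 43448.68 − 43056.25 = 392.43; nΣy² − (Σy)² = 259.52 − 243.36 = 16.16
r = -65.96 / √(392.43 × 16.16) = -65.96 / 79.6346 ≈ -0.828

-0.828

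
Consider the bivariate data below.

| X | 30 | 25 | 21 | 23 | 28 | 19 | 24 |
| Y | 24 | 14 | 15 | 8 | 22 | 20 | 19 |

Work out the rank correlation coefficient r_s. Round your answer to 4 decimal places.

0.4643

Rank X: 7, 5, 2, 3, 6, 1, 4
Rank Y: 7, 2, 3, 1, 6, 5, 4
d = rank(X) − rank(Y): 0, 3, -1, 2, 0, -4, 0; Σd² = 30
ρ = 1 − 6Σd² / [n(n²−1)] = 1 − 6×30 / (7×48) = 1 − 180/336 ≈ 0.4643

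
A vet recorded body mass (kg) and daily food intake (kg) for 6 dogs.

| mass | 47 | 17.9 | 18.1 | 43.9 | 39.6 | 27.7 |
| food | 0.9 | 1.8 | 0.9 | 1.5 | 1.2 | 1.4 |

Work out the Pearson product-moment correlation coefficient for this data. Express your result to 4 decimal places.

n = 6, Σx = 194.2, Σy = 7.7, Σx² = 7119.68, Σy² = 10.51, Σxy = 242.96
nΣxy − ΣxΣy = 1457.76 − 1495.34 = -37.58
nΣx² − (Σx)² = 42718.08 − 37713.64 = 5004.44; nΣy² − (Σy)² = 63.06 − 59.29 = 3.77
r = -37.58 / √(5004.44 × 3.77) = -37.58 / 137.3562 ≈ -0.2736

-0.2736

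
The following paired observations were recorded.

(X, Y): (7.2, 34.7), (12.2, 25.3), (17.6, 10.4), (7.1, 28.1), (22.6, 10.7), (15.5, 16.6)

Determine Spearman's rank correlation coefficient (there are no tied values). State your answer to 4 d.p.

Rank X: 2, 3, 5, 1, 6, 4
Rank Y: 6, 4, 1, 5, 2, 3
d = rank(X) − rank(Y): -4, -1, 4, -4, 4, 1; Σd² = 66
ρ = 1 − 6Σd² / [n(n²−1)] = 1 − 6×66 / (6×35) = 1 − 396/210 ≈ -0.8857

-0.8857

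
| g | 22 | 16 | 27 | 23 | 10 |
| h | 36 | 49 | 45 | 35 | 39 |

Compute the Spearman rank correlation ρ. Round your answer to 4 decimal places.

-0.2000

Rank g: 3, 2, 5, 4, 1
Rank h: 2, 5, 4, 1, 3
d = rank(g) − rank(h): 1, -3, 1, 3, -2; Σd² = 24
ρ = 1 − 6Σd² / [n(n²−1)] = 1 − 6×24 / (5×24) = 1 − 144/120 ≈ -0.2000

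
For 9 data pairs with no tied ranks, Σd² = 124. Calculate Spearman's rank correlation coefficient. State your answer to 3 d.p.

-0.033

ρ = 1 − 6Σd² / [n(n²−1)] = 1 − 6×124 / (9×80)
  = 1 − 744/720 = 1 − 1.0333 ≈ -0.033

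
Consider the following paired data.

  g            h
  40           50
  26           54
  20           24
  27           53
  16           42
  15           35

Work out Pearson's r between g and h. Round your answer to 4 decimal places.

0.5849

n = 6, Σg = 144, Σh = 258, Σg² = 3886, Σh² = 11790, Σgh = 6512
nΣgh − ΣgΣh = 39072 − 37152 = 1920
nΣg² − (Σg)² = 23316 − 20736 = 2580; nΣh² − (Σh)² = 70740 − 66564 = 4176
r = 1920 / √(2580 × 4176) = 1920 / 3282.3894 ≈ 0.5849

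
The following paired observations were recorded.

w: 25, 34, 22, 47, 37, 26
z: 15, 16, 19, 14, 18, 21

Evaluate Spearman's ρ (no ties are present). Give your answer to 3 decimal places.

Rank w: 2, 4, 1, 6, 5, 3
Rank z: 2, 3, 5, 1, 4, 6
d = rank(w) − rank(z): 0, 1, -4, 5, 1, -3; Σd² = 52
ρ = 1 − 6Σd² / [n(n²−1)] = 1 − 6×52 / (6×35) = 1 − 312/210 ≈ -0.486

-0.486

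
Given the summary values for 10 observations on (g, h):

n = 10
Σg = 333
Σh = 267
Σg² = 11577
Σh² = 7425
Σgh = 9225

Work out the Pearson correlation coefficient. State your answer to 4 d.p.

r = (nΣgh − ΣgΣh) / √[(nΣg² − (Σg)²)(nΣh² − (Σh)²)]
Numerator: 10×9225 − 333×267 = 3339
Denominator: √[(115770 − 110889)(74250 − 71289)] = √[4881 × 2961] = 3801.6629
r = 3339 / 3801.6629 ≈ 0.8783

0.8783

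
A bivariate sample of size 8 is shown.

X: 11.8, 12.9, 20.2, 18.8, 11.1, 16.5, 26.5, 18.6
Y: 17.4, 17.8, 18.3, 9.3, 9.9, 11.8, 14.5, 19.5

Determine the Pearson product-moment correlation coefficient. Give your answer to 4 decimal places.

0.0728

n = 8, ΣX = 136.4, ΣY = 118.5, ΣX² = 2510.8, ΣY² = 1868.73, ΣXY = 2030.98
nΣXY − ΣXΣY = 16247.84 − 16163.4 = 84.44
nΣX² − (ΣX)² = 20086.4 − 18604.96 = 1481.44; nΣY² − (ΣY)² = 14949.84 − 14042.25 = 907.59
r = 84.44 / √(1481.44 × 907.59) = 84.44 / 1159.5431 ≈ 0.0728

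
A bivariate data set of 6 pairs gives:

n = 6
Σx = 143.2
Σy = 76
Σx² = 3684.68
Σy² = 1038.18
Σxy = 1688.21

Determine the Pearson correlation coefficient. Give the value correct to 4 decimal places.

r = (nΣxy − ΣxΣy) / √[(nΣx² − (Σx)²)(nΣy² − (Σy)²)]
Numerator: 6×1688.21 − 143.2×76 = -753.94
Denominator: √[(22108.08 − 20506.24)(6229.08 − 5776)] = √[1601.84 × 453.08] = 851.9165
r = -753.94 / 851.9165 ≈ -0.8850

-0.8850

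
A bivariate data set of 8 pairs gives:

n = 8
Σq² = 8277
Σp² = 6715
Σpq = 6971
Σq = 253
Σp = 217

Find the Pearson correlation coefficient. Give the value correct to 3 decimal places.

r = (nΣpq − ΣpΣq) / √[(nΣp² − (Σp)²)(nΣq² − (Σq)²)]
Numerator: 8×6971 − 217×253 = 867
Denominator: √[(53720 − 47089)(66216 − 64009)] = √[6631 × 2207] = 3825.5218
r = 867 / 3825.5218 ≈ 0.227

0.227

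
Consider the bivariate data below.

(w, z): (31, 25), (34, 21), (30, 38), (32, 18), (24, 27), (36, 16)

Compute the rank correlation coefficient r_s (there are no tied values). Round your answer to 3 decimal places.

-0.886

Rank w: 3, 5, 2, 4, 1, 6
Rank z: 4, 3, 6, 2, 5, 1
d = rank(w) − rank(z): -1, 2, -4, 2, -4, 5; Σd² = 66
ρ = 1 − 6Σd² / [n(n²−1)] = 1 − 6×66 / (6×35) = 1 − 396/210 ≈ -0.886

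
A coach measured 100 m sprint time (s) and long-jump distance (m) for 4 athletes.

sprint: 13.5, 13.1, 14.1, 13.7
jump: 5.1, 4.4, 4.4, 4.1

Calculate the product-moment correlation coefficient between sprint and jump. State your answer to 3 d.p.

-0.189

n = 4, Σx = 54.4, Σy = 18, Σx² = 740.36, Σy² = 81.54, Σxy = 244.7
nΣxy − ΣxΣy = 978.8 − 979.2 = -0.4
nΣx² − (Σx)² = 2961.44 − 2959.36 = 2.08; nΣy² − (Σy)² = 326.16 − 324 = 2.16
r = -0.4 / √(2.08 × 2.16) = -0.4 / 2.1196 ≈ -0.189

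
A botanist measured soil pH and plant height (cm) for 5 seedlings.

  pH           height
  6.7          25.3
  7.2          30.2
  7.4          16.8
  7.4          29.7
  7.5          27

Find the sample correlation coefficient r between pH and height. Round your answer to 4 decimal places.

n = 5, Σx = 36.2, Σy = 129, Σx² = 262.5, Σy² = 3445.46, Σxy = 933.55
nΣxy − ΣxΣy = 4667.75 − 4669.8 = -2.05
nΣx² − (Σx)² = 1312.5 − 1310.44 = 2.06; nΣy² − (Σy)² = 17227.3 − 16641 = 586.3
r = -2.05 / √(2.06 × 586.3) = -2.05 / 34.7531 ≈ -0.0590

-0.0590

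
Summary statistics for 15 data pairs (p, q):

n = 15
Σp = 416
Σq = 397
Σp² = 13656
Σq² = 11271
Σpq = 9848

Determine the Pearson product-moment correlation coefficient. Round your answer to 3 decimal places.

r = (nΣpq − ΣpΣq) / √[(nΣp² − (Σp)²)(nΣq² − (Σq)²)]
Numerator: 15×9848 − 416×397 = -17432
Denominator: √[(204840 − 173056)(169065 − 157609)] = √[31784 × 11456] = 19081.8632
r = -17432 / 19081.8632 ≈ -0.914

-0.914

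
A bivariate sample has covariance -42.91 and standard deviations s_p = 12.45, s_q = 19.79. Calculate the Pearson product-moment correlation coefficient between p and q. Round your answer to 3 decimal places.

-0.174

r = Cov(p,q) / (s_p · s_q) = -42.91 / (12.45 × 19.79)
  = -42.91 / 246.3855 ≈ -0.174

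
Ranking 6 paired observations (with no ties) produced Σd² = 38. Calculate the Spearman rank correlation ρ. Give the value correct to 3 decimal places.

-0.086

ρ = 1 − 6Σd² / [n(n²−1)] = 1 − 6×38 / (6×35)
  = 1 − 228/210 = 1 − 1.0857 ≈ -0.086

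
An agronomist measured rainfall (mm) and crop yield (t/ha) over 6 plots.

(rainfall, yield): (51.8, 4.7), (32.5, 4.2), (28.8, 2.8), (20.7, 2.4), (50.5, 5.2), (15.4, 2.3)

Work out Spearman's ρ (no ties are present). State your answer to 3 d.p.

Rank rainfall: 6, 4, 3, 2, 5, 1
Rank yield: 5, 4, 3, 2, 6, 1
d = rank(rainfall) − rank(yield): 1, 0, 0, 0, -1, 0; Σd² = 2
ρ = 1 − 6Σd² / [n(n²−1)] = 1 − 6×2 / (6×35) = 1 − 12/210 ≈ 0.943

0.943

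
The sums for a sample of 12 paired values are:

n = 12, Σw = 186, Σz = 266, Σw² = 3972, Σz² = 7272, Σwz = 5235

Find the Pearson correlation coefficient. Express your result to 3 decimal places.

0.909

r = (nΣwz − ΣwΣz) / √[(nΣw² − (Σw)²)(nΣz² − (Σz)²)]
Numerator: 12×5235 − 186×266 = 13344
Denominator: √[(47664 − 34596)(87264 − 70756)] = √[13068 × 16508] = 14687.6323
r = 13344 / 14687.6323 ≈ 0.909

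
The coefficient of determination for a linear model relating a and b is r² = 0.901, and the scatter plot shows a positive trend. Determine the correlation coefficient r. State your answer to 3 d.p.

|r| = √0.901 = 0.949
The association is positive, so r = 0.949.

0.949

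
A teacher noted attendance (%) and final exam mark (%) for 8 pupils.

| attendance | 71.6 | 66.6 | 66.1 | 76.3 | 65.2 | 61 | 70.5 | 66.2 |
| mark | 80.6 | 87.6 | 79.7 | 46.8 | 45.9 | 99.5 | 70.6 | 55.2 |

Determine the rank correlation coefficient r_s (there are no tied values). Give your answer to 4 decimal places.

Rank attendance: 7, 5, 3, 8, 2, 1, 6, 4
Rank mark: 6, 7, 5, 2, 1, 8, 4, 3
d = rank(attendance) − rank(mark): 1, -2, -2, 6, 1, -7, 2, 1; Σd² = 100
ρ = 1 − 6Σd² / [n(n²−1)] = 1 − 6×100 / (8×63) = 1 − 600/504 ≈ -0.1905

-0.1905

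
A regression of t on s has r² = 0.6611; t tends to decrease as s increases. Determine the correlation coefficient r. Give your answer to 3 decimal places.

-0.813

|r| = √0.6611 = 0.813
The association is negative, so r = −0.813.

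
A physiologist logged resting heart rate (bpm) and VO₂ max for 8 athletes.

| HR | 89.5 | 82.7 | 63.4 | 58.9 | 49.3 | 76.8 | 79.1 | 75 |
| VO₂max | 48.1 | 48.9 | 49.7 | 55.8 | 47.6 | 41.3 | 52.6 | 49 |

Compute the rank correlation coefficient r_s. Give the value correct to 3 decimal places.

-0.167

Rank HR: 8, 7, 3, 2, 1, 5, 6, 4
Rank VO₂max: 3, 4, 6, 8, 2, 1, 7, 5
d = rank(HR) − rank(VO₂max): 5, 3, -3, -6, -1, 4, -1, -1; Σd² = 98
ρ = 1 − 6Σd² / [n(n²−1)] = 1 − 6×98 / (8×63) = 1 − 588/504 ≈ -0.167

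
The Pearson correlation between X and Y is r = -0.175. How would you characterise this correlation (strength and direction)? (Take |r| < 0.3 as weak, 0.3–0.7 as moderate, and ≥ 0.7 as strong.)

weak negative

r = -0.175 < 0 so the relationship is negative.
|r| = 0.175, which falls in the weak range.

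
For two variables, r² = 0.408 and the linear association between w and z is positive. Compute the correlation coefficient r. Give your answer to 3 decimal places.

|r| = √0.408 = 0.639
The association is positive, so r = 0.639.

0.639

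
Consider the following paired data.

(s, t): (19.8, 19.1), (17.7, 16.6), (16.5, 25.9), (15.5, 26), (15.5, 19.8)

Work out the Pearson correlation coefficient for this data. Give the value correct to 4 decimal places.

-0.5383

n = 5, Σs = 85, Σt = 107.4, Σs² = 1458.08, Σt² = 2379.22, Σst = 1809.25
nΣst − ΣsΣt = 9046.25 − 9129 = -82.75
nΣs² − (Σs)² = 7290.4 − 7225 = 65.4; nΣt² − (Σt)² = 11896.1 − 11534.76 = 361.34
r = -82.75 / √(65.4 × 361.34) = -82.75 / 153.7258 ≈ -0.5383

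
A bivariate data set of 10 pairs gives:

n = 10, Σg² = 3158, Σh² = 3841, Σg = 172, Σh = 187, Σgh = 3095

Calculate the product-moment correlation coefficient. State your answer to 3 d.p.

r = (nΣgh − ΣgΣh) / √[(nΣg² − (Σg)²)(nΣh² − (Σh)²)]
Numerator: 10×3095 − 172×187 = -1214
Denominator: √[(31580 − 29584)(38410 − 34969)] = √[1996 × 3441] = 2620.7320
r = -1214 / 2620.7320 ≈ -0.463

-0.463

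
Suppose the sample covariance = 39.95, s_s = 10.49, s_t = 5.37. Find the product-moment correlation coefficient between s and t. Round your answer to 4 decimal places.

0.7092

r = Cov(s,t) / (s_s · s_t) = 39.95 / (10.49 × 5.37)
  = 39.95 / 56.3313 ≈ 0.7092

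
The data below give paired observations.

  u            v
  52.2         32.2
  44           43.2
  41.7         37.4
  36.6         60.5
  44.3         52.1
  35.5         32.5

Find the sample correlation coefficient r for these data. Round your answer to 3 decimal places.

-0.329

n = 6, Σu = 254.3, Σv = 257.9, Σu² = 10962.03, Σv² = 11732.75, Σuv = 10817.3
nΣuv − ΣuΣv = 64903.8 − 65583.97 = -680.17
nΣu² − (Σu)² = 65772.18 − 64668.49 = 1103.69; nΣv² − (Σv)² = 70396.5 − 66512.41 = 3884.09
r = -680.17 / √(1103.69 × 3884.09) = -680.17 / 2070.4664 ≈ -0.329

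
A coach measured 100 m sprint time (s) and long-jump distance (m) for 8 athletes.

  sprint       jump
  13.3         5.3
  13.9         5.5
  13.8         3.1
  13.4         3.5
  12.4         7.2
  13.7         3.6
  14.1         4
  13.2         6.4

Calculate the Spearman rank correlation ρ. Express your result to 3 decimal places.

-0.524

Rank sprint: 3, 7, 6, 4, 1, 5, 8, 2
Rank jump: 5, 6, 1, 2, 8, 3, 4, 7
d = rank(sprint) − rank(jump): -2, 1, 5, 2, -7, 2, 4, -5; Σd² = 128
ρ = 1 − 6Σd² / [n(n²−1)] = 1 − 6×128 / (8×63) = 1 − 768/504 ≈ -0.524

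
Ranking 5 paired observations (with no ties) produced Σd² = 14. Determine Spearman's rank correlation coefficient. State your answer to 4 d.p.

ρ = 1 − 6Σd² / [n(n²−1)] = 1 − 6×14 / (5×24)
  = 1 − 84/120 = 1 − 0.70000 ≈ 0.3000

0.3000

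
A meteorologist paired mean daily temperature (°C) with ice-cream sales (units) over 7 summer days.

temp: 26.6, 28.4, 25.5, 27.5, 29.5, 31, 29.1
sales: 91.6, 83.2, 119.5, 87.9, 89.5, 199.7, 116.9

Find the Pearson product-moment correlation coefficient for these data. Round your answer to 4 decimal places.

n = 7, Σx = 197.6, Σy = 788.3, Σx² = 5598.68, Σy² = 98875.41, Σxy = 22496.68
nΣxy − ΣxΣy = 157476.76 − 155768.08 = 1708.68
nΣx² − (Σx)² = 39190.76 − 39045.76 = 145; nΣy² − (Σy)² = 692127.87 − 621416.89 = 70710.98
r = 1708.68 / √(145 × 70710.98) = 1708.68 / 3202.0450 ≈ 0.5336

0.5336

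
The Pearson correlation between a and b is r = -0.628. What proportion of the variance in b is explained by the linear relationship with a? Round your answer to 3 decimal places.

r² = (-0.628)² = 0.394

0.394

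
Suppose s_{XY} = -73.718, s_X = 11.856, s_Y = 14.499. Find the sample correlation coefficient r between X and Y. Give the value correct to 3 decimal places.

r = Cov(X,Y) / (s_X · s_Y) = -73.718 / (11.856 × 14.499)
  = -73.718 / 171.9001 ≈ -0.429

-0.429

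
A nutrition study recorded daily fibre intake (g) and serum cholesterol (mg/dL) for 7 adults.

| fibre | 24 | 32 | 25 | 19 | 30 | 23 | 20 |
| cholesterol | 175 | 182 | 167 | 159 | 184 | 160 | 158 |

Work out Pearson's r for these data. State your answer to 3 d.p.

0.917

n = 7, Σx = 173, Σy = 1185, Σx² = 4415, Σy² = 201339, Σxy = 29580
nΣxy − ΣxΣy = 207060 − 205005 = 2055
nΣx² − (Σx)² = 30905 − 29929 = 976; nΣy² − (Σy)² = 1409373 − 1404225 = 5148
r = 2055 / √(976 × 5148) = 2055 / 2241.5281 ≈ 0.917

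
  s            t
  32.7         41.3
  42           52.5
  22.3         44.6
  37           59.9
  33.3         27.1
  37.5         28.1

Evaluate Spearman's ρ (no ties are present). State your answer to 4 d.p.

0.2000

Rank s: 2, 6, 1, 4, 3, 5
Rank t: 3, 5, 4, 6, 1, 2
d = rank(s) − rank(t): -1, 1, -3, -2, 2, 3; Σd² = 28
ρ = 1 − 6Σd² / [n(n²−1)] = 1 − 6×28 / (6×35) = 1 − 168/210 ≈ 0.2000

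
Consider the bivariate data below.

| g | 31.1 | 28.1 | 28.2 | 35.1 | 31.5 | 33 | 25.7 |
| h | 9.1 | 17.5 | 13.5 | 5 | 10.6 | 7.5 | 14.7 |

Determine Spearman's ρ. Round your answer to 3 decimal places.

-0.929

Rank g: 4, 2, 3, 7, 5, 6, 1
Rank h: 3, 7, 5, 1, 4, 2, 6
d = rank(g) − rank(h): 1, -5, -2, 6, 1, 4, -5; Σd² = 108
ρ = 1 − 6Σd² / [n(n²−1)] = 1 − 6×108 / (7×48) = 1 − 648/336 ≈ -0.929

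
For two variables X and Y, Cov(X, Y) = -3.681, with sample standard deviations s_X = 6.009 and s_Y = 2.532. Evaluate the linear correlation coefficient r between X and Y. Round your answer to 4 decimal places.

r = Cov(X,Y) / (s_X · s_Y) = -3.681 / (6.009 × 2.532)
  = -3.681 / 15.2148 ≈ -0.2419

-0.2419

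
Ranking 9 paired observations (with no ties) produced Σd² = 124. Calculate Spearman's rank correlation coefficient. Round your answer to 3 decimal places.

-0.033

ρ = 1 − 6Σd² / [n(n²−1)] = 1 − 6×124 / (9×80)
  = 1 − 744/720 = 1 − 1.0333 ≈ -0.033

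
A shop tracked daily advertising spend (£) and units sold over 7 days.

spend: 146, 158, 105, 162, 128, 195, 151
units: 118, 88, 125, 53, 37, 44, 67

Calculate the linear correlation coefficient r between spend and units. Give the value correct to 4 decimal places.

-0.5277

n = 7, Σx = 1045, Σy = 532, Σx² = 160759, Σy² = 47896, Σxy = 76276
nΣxy − ΣxΣy = 533932 − 555940 = -22008
nΣx² − (Σx)² = 1125313 − 1092025 = 33288; nΣy² − (Σy)² = 335272 − 283024 = 52248
r = -22008 / √(33288 × 52248) = -22008 / 41704.0936 ≈ -0.5277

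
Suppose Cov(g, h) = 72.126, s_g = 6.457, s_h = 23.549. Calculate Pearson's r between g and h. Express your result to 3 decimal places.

r = Cov(g,h) / (s_g · s_h) = 72.126 / (6.457 × 23.549)
  = 72.126 / 152.0559 ≈ 0.474

0.474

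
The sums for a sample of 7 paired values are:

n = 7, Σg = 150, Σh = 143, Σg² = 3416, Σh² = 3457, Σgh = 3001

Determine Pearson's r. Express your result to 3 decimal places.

-0.193

r = (nΣgh − ΣgΣh) / √[(nΣg² − (Σg)²)(nΣh² − (Σh)²)]
Numerator: 7×3001 − 150×143 = -443
Denominator: √[(23912 − 22500)(24199 − 20449)] = √[1412 × 3750] = 2301.0867
r = -443 / 2301.0867 ≈ -0.193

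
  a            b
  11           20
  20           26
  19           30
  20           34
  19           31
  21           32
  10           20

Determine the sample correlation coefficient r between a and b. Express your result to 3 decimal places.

0.904

n = 7, Σa = 120, Σb = 193, Σa² = 2184, Σb² = 5517, Σab = 3451
nΣab − ΣaΣb = 24157 − 23160 = 997
nΣa² − (Σa)² = 15288 − 14400 = 888; nΣb² − (Σb)² = 38619 − 37249 = 1370
r = 997 / √(888 × 1370) = 997 / 1102.9778 ≈ 0.904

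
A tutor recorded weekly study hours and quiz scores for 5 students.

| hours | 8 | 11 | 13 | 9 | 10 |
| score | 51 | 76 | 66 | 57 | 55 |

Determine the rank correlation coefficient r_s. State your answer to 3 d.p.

Rank hours: 1, 4, 5, 2, 3
Rank score: 1, 5, 4, 3, 2
d = rank(hours) − rank(score): 0, -1, 1, -1, 1; Σd² = 4
ρ = 1 − 6Σd² / [n(n²−1)] = 1 − 6×4 / (5×24) = 1 − 24/120 ≈ 0.800

0.800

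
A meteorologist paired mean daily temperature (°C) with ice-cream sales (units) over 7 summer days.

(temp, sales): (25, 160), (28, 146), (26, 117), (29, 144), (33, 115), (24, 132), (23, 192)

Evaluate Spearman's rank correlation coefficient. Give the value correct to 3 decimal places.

-0.607

Rank temp: 3, 5, 4, 6, 7, 2, 1
Rank sales: 6, 5, 2, 4, 1, 3, 7
d = rank(temp) − rank(sales): -3, 0, 2, 2, 6, -1, -6; Σd² = 90
ρ = 1 − 6Σd² / [n(n²−1)] = 1 − 6×90 / (7×48) = 1 − 540/336 ≈ -0.607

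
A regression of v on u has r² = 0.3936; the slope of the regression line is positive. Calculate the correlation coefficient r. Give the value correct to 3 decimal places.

0.627

|r| = √0.3936 = 0.627
The association is positive, so r = 0.627.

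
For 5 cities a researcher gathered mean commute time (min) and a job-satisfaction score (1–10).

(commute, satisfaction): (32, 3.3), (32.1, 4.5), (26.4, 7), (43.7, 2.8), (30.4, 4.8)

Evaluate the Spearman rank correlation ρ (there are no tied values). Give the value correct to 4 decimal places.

Rank commute: 3, 4, 1, 5, 2
Rank satisfaction: 2, 3, 5, 1, 4
d = rank(commute) − rank(satisfaction): 1, 1, -4, 4, -2; Σd² = 38
ρ = 1 − 6Σd² / [n(n²−1)] = 1 − 6×38 / (5×24) = 1 − 228/120 ≈ -0.9000

-0.9000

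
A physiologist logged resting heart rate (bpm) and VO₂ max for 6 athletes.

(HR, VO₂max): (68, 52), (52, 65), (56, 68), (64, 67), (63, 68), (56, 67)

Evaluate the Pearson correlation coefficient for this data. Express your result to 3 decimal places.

-0.568

n = 6, Σx = 359, Σy = 387, Σx² = 21665, Σy² = 25155, Σxy = 23048
nΣxy − ΣxΣy = 138288 − 138933 = -645
nΣx² − (Σx)² = 129990 − 128881 = 1109; nΣy² − (Σy)² = 150930 − 149769 = 1161
r = -645 / √(1109 × 1161) = -645 / 1134.7022 ≈ -0.568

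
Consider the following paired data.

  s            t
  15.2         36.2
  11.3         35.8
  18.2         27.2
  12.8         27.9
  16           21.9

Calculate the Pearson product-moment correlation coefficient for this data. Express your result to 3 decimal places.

n = 5, Σs = 73.5, Σt = 149, Σs² = 1109.81, Σt² = 4589.94, Σst = 2157.34
nΣst − ΣsΣt = 10786.7 − 10951.5 = -164.8
nΣs² − (Σs)² = 5549.05 − 5402.25 = 146.8; nΣt² − (Σt)² = 22949.7 − 22201 = 748.7
r = -164.8 / √(146.8 × 748.7) = -164.8 / 331.5255 ≈ -0.497

-0.497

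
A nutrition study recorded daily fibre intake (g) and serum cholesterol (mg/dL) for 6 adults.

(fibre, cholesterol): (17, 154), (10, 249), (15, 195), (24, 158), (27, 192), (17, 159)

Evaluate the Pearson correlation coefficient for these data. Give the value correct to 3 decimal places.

n = 6, Σx = 110, Σy = 1107, Σx² = 2208, Σy² = 210851, Σxy = 19712
nΣxy − ΣxΣy = 118272 − 121770 = -3498
nΣx² − (Σx)² = 13248 − 12100 = 1148; nΣy² − (Σy)² = 1265106 − 1225449 = 39657
r = -3498 / √(1148 × 39657) = -3498 / 6747.3132 ≈ -0.518

-0.518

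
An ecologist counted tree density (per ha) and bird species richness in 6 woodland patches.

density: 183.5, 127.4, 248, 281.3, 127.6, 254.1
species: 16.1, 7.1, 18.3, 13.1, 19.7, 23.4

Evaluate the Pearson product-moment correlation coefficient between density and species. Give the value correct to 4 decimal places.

n = 6, Σx = 1221.9, Σy = 97.7, Σx² = 271385.27, Σy² = 1751.77, Σxy = 20541.98
nΣxy − ΣxΣy = 123251.88 − 119379.63 = 3872.25
nΣx² − (Σx)² = 1628311.62 − 1493039.61 = 135272.01; nΣy² − (Σy)² = 10510.62 − 9545.29 = 965.33
r = 3872.25 / √(135272.01 × 965.33) = 3872.25 / 11427.2538 ≈ 0.3389

0.3389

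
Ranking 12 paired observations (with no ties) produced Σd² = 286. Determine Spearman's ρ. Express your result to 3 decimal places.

ρ = 1 − 6Σd² / [n(n²−1)] = 1 − 6×286 / (12×143)
  = 1 − 1716/1716 = 1 − 1.0000 ≈ 0.000

0.000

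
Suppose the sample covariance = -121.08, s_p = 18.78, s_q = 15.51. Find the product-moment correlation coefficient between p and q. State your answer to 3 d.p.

-0.416

r = Cov(p,q) / (s_p · s_q) = -121.08 / (18.78 × 15.51)
  = -121.08 / 291.2778 ≈ -0.416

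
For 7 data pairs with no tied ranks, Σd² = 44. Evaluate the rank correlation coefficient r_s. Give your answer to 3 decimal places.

0.214

ρ = 1 − 6Σd² / [n(n²−1)] = 1 − 6×44 / (7×48)
  = 1 − 264/336 = 1 − 0.7857 ≈ 0.214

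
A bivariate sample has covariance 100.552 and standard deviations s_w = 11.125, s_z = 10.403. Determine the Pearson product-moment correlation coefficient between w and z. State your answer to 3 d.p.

r = Cov(w,z) / (s_w · s_z) = 100.552 / (11.125 × 10.403)
  = 100.552 / 115.7334 ≈ 0.869

0.869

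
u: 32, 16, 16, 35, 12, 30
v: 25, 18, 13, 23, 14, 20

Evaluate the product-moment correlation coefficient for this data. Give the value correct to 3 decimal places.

n = 6, Σu = 141, Σv = 113, Σu² = 3805, Σv² = 2243, Σuv = 2869
nΣuv − ΣuΣv = 17214 − 15933 = 1281
nΣu² − (Σu)² = 22830 − 19881 = 2949; nΣv² − (Σv)² = 13458 − 12769 = 689
r = 1281 / √(2949 × 689) = 1281 / 1425.4336 ≈ 0.899

0.899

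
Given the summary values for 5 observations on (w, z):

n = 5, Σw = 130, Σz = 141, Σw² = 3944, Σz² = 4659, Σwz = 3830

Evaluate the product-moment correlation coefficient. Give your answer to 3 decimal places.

r = (nΣwz − ΣwΣz) / √[(nΣw² − (Σw)²)(nΣz² − (Σz)²)]
Numerator: 5×3830 − 130×141 = 820
Denominator: √[(19720 − 16900)(23295 − 19881)] = √[2820 × 3414] = 3102.8181
r = 820 / 3102.8181 ≈ 0.264

0.264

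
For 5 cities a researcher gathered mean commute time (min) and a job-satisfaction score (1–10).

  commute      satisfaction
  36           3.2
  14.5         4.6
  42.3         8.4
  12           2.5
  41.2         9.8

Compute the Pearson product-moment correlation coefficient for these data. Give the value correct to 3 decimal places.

n = 5, Σx = 146, Σy = 28.5, Σx² = 5136.98, Σy² = 204.25, Σxy = 970.98
nΣxy − ΣxΣy = 4854.9 − 4161 = 693.9
nΣx² − (Σx)² = 25684.9 − 21316 = 4368.9; nΣy² − (Σy)² = 1021.25 − 812.25 = 209
r = 693.9 / √(4368.9 × 209) = 693.9 / 955.5627 ≈ 0.726

0.726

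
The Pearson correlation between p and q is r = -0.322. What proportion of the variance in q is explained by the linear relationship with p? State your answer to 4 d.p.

0.1037

r² = (-0.322)² = 0.1037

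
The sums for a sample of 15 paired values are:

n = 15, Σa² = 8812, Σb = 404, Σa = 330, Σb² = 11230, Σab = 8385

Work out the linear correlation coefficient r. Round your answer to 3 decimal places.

r = (nΣab − ΣaΣb) / √[(nΣa² − (Σa)²)(nΣb² − (Σb)²)]
Numerator: 15×8385 − 330×404 = -7545
Denominator: √[(132180 − 108900)(168450 − 163216)] = √[23280 × 5234] = 11038.4564
r = -7545 / 11038.4564 ≈ -0.684

-0.684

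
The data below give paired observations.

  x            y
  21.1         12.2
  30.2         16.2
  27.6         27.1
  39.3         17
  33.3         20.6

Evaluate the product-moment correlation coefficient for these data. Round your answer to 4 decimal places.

n = 5, Σx = 151.5, Σy = 93.1, Σx² = 4772.39, Σy² = 1859.05, Σxy = 2848.7
nΣxy − ΣxΣy = 14243.5 − 14104.65 = 138.85
nΣx² − (Σx)² = 23861.95 − 22952.25 = 909.7; nΣy² − (Σy)² = 9295.25 − 8667.61 = 627.64
r = 138.85 / √(909.7 × 627.64) = 138.85 / 755.6217 ≈ 0.1838

0.1838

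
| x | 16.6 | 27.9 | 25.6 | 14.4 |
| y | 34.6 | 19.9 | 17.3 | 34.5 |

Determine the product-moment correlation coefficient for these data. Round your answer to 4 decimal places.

-0.9573

n = 4, Σx = 84.5, Σy = 106.3, Σx² = 1916.69, Σy² = 3082.71, Σxy = 2069.25
nΣxy − ΣxΣy = 8277 − 8982.35 = -705.35
nΣx² − (Σx)² = 7666.76 − 7140.25 = 526.51; nΣy² − (Σy)² = 12330.84 − 11299.69 = 1031.15
r = -705.35 / √(526.51 × 1031.15) = -705.35 / 736.8248 ≈ -0.9573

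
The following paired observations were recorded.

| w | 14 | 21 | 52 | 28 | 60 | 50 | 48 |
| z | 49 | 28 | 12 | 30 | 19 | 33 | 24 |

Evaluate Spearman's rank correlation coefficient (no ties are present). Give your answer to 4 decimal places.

Rank w: 1, 2, 6, 3, 7, 5, 4
Rank z: 7, 4, 1, 5, 2, 6, 3
d = rank(w) − rank(z): -6, -2, 5, -2, 5, -1, 1; Σd² = 96
ρ = 1 − 6Σd² / [n(n²−1)] = 1 − 6×96 / (7×48) = 1 − 576/336 ≈ -0.7143

-0.7143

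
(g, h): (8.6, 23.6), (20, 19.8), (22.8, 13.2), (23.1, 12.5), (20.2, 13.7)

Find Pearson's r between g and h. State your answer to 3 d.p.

n = 5, Σg = 94.7, Σh = 82.8, Σg² = 1935.45, Σh² = 1467.18, Σgh = 1465.41
nΣgh − ΣgΣh = 7327.05 − 7841.16 = -514.11
nΣg² − (Σg)² = 9677.25 − 8968.09 = 709.16; nΣh² − (Σh)² = 7335.9 − 6855.84 = 480.06
r = -514.11 / √(709.16 × 480.06) = -514.11 / 583.4718 ≈ -0.881

-0.881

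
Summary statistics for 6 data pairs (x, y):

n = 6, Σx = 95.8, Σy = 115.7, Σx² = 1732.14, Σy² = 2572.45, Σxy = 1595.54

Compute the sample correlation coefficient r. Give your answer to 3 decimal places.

r = (nΣxy − ΣxΣy) / √[(nΣx² − (Σx)²)(nΣy² − (Σy)²)]
Numerator: 6×1595.54 − 95.8×115.7 = -1510.82
Denominator: √[(10392.84 − 9177.64)(15434.7 − 13386.49)] = √[1215.2 × 2048.21] = 1577.6517
r = -1510.82 / 1577.6517 ≈ -0.958

-0.958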